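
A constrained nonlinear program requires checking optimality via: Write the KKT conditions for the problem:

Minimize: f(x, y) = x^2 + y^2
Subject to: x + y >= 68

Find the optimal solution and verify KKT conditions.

KKT conditions for min x^2 + y^2 s.t. x + y >= 68:
Stationarity: 2x = mu, 2y = mu
So x = y = mu/2.
Complementary slackness: mu*(x + y - 68) = 0
Primal feasibility: x + y >= 68; dual feasibility: mu >= 0
If mu = 0 then x = y = 0, but 0 + 0 < 68 is infeasible, so the constraint is active.
Constraint active: x + y = 2*(mu/2) = 68 => mu = 68
x = y = 34, f = 2312
Verify: stationarity 2*34 = 68 = mu; primal 34 + 34 = 68 >= 68; dual mu = 68 >= 0; complementary slackness 68*(68 - 68) = 0. All KKT conditions hold.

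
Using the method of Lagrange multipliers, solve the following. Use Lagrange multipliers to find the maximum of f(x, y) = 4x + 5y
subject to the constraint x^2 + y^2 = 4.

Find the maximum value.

Set up Lagrange conditions: grad f = lambda * grad g
  4 = 2*lambda*x
  5 = 2*lambda*y
From these: x/y = 4/5, so x = 4t, y = 5t for some t.
Substitute into constraint: (4t)^2 + (5t)^2 = 4
  t^2 * 41 = 4
  t = sqrt(4/41)
Maximum = 4*x + 5*y = (4^2 + 5^2)*t = 41 * sqrt(4/41) = sqrt(164)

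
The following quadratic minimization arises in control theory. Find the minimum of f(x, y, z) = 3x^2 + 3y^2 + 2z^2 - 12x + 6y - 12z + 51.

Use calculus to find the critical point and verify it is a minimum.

f(x,y,z) = 3x^2 + 3y^2 + 2z^2 - 12x + 6y - 12z + 51
df/dx = 6x + (-12) = 0 => x = 2
df/dy = 6y + (6) = 0 => y = -1
df/dz = 4z + (-12) = 0 => z = 3
f(2,-1,3) = 3*(2)^2 + 3*(-1)^2 + 2*(3)^2 + -12*(2) + 6*(-1) + -12*(3) + 51 = 18
Hessian is diagonal with entries 6, 6, 4 > 0, confirmed minimum.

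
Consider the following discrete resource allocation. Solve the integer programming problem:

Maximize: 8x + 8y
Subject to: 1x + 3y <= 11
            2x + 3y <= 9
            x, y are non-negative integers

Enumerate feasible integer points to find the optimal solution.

Constraint 1: 1x + 3y <= 11
Constraint 2: 2x + 3y <= 9
Feasible x range (need y >= 0): 0 <= x <= min(11/1, 9/2) => x in {0, ..., 4}.
Enumerate feasible integer points row by row (the coefficient of y is 8 > 0, so for each x the largest feasible y gives the best value):
  x = 0: y <= min((11 - 1*0)/3, (9 - 2*0)/3) => y in {0, ..., 3}; best 8*0 + 8*3 = 24
  x = 1: y <= min((11 - 1*1)/3, (9 - 2*1)/3) => y in {0, ..., 2}; best 8*1 + 8*2 = 24
  x = 2: y <= min((11 - 1*2)/3, (9 - 2*2)/3) => y in {0, ..., 1}; best 8*2 + 8*1 = 24
  x = 3: y <= min((11 - 1*3)/3, (9 - 2*3)/3) => y in {0, ..., 1}; best 8*3 + 8*1 = 32
  x = 4: y <= min((11 - 1*4)/3, (9 - 2*4)/3) => y in {0}; best 8*4 + 8*0 = 32
The maximum 8x + 8y = 32 is achieved at x = 3, y = 1.
(The same value 32 is also attained at (4, 0).)
Check: 1*3 + 3*1 = 6 <= 11 and 2*3 + 3*1 = 9 <= 9.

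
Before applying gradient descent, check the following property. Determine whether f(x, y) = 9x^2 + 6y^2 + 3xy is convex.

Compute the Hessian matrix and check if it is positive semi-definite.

f(x,y) = 9x^2 + 6y^2 + 3xy
Hessian H = [[18, 3], [3, 12]]
trace(H) = 30, det(H) = 207
Eigenvalues: (30 +/- sqrt(72)) / 2 = 19.24, 10.76
Since both eigenvalues > 0, f is convex.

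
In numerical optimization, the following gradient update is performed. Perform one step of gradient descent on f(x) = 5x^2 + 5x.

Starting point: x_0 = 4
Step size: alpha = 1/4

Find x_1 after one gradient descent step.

f(x) = 5x^2 + 5x
f'(x) = 10x + 5
f'(4) = 10*4 + (5) = 45
x_1 = x_0 - alpha * f'(x_0) = 4 - 1/4 * 45 = -29/4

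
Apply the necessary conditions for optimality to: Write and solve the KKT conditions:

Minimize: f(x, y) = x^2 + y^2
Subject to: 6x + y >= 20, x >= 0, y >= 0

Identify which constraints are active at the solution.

KKT conditions for min x^2 + y^2 s.t. 6x + 1y >= 20, x >= 0, y >= 0:
Stationarity: 2x = mu*6 + mu_x, 2y = mu*1 + mu_y, with mu, mu_x, mu_y >= 0
Complementary slackness: mu*(6x + y - 20) = 0, mu_x*x = 0, mu_y*y = 0
(0, 0) is infeasible (6*0 + 1*0 < 20), so if mu = 0 stationarity would force x = mu_x/2 >= 0, y = mu_y/2 >= 0 with mu_x*x = mu_y*y = 0, i.e. x = y = 0: contradiction. Hence mu > 0 and 6x + y = 20 is active.
Try x > 0, y > 0 (so mu_x = mu_y = 0): x = 6*mu/2, y = 1*mu/2
Substitute: 6*(6*mu/2) + 1*(1*mu/2) = 20
  mu*37/2 = 20 => mu = 40/37
x* = 120/37 > 0, y* = 20/37 > 0, consistent with mu_x = mu_y = 0.
f is convex and the constraints are linear, so this KKT point is the global minimum.
f* = 400/37
Active constraints: 6x + y >= 20 (holds with equality, mu = 40/37 > 0); x >= 0 and y >= 0 are inactive (mu_x = mu_y = 0).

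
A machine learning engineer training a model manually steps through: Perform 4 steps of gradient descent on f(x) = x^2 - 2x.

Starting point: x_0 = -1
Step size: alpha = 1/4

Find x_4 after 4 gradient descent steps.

f(x) = x^2 - 2x, f'(x) = 2x + (-2)
Step 1: f'(-1) = -4, x_1 = -1 - 1/4 * -4 = 0
Step 2: f'(0) = -2, x_2 = 0 - 1/4 * -2 = 1/2
Step 3: f'(1/2) = -1, x_3 = 1/2 - 1/4 * -1 = 3/4
Step 4: f'(3/4) = -1/2, x_4 = 3/4 - 1/4 * -1/2 = 7/8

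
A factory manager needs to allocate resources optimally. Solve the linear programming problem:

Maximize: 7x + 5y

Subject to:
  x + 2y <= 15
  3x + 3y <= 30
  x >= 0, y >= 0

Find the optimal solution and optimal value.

Feasible vertices: (0, 0), (0, 15/2), (5, 5), (10, 0)
Objective 7x + 5y at each:
  (0, 0): 0
  (0, 15/2): 75/2
  (5, 5): 60
  (10, 0): 70
Maximum is 70 at (10, 0).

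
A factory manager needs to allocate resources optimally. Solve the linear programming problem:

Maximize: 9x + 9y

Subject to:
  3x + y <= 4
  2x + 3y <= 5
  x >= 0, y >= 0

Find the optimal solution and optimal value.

Feasible vertices: (0, 0), (0, 5/3), (1, 1), (4/3, 0)
Objective 9x + 9y at each:
  (0, 0): 0
  (0, 5/3): 15
  (1, 1): 18
  (4/3, 0): 12
Maximum is 18 at (1, 1).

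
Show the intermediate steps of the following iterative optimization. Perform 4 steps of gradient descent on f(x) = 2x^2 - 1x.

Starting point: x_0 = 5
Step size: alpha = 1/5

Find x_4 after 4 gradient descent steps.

f(x) = 2x^2 - 1x, f'(x) = 4x + (-1)
Step 1: f'(5) = 19, x_1 = 5 - 1/5 * 19 = 6/5
Step 2: f'(6/5) = 19/5, x_2 = 6/5 - 1/5 * 19/5 = 11/25
Step 3: f'(11/25) = 19/25, x_3 = 11/25 - 1/5 * 19/25 = 36/125
Step 4: f'(36/125) = 19/125, x_4 = 36/125 - 1/5 * 19/125 = 161/625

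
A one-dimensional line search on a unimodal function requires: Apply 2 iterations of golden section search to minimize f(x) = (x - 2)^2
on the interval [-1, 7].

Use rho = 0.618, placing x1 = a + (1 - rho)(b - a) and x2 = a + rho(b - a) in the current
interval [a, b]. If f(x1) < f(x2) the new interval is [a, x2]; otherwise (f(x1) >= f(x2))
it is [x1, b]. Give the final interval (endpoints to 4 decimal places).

Golden section search for min of f(x) = (x - 2)^2 on [-1, 7].
Each step: x1 = a + (1 - rho)(b - a), x2 = a + rho(b - a); if f(x1) < f(x2) keep [a, x2], otherwise keep [x1, b].
Step 1: [-1.0000, 7.0000], x1=2.0560 (f=0.0031), x2=3.9440 (f=3.7791); f(x1) < f(x2) => keep [-1.0000, 3.9440]
Step 2: [-1.0000, 3.9440], x1=0.8886 (f=1.2352), x2=2.0554 (f=0.0031); f(x1) > f(x2) => keep [0.8886, 3.9440]
Final interval: [0.8886, 3.9440]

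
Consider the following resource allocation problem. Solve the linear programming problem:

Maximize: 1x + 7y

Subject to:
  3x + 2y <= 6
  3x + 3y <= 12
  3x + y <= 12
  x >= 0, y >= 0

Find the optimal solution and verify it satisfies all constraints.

Feasible vertices: (0, 0), (0, 3), (2, 0)
Objective 1x + 7y at each vertex:
  (0, 0): 0
  (0, 3): 21
  (2, 0): 2
Maximum is 21 at (0, 3).
Verify constraints at (x, y) = (0, 3):
  3*0 + 2*3 = 6 <= 6 (active)
  3*0 + 3*3 = 9 <= 12
  3*0 + 1*3 = 3 <= 12
  x = 0 >= 0, y = 3 >= 0. All constraints satisfied.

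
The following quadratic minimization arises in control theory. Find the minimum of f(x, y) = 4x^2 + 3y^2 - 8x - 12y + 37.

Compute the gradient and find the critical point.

f(x,y) = 4x^2 + 3y^2 - 8x - 12y + 37
df/dx = 8x + (-8) = 0  =>  x = 1
df/dy = 6y + (-12) = 0  =>  y = 2
f(1, 2) = 4*(1)^2 + 3*(2)^2 + -8*(1) + -12*(2) + 37 = 21
Hessian is diagonal with entries 8, 6 > 0, so this is a minimum.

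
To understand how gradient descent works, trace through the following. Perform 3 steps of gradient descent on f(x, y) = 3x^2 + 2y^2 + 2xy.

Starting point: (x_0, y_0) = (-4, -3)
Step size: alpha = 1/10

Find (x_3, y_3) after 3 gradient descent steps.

f(x,y) = 3x^2 + 2y^2 + 2xy
grad_x = 6x + 2y, grad_y = 4y + 2x
Step 1: grad = (-30, -20), (-1, -1)
Step 2: grad = (-8, -6), (-1/5, -2/5)
Step 3: grad = (-2, -2), (0, -1/5)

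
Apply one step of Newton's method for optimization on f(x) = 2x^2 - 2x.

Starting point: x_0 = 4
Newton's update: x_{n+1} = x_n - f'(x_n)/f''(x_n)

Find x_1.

f(x) = 2x^2 - 2x
f'(x) = 4x + (-2), f''(x) = 4
Newton step: x_1 = x_0 - f'(x_0)/f''(x_0)
f'(4) = 14
x_1 = 4 - 14/4 = 1/2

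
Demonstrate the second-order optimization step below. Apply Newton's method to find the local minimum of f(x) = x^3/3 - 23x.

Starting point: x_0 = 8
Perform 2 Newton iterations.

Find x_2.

f(x) = x^3/3 - 23x
f'(x) = x^2 - 23, f''(x) = 2x
Newton update: x_{n+1} = x_n - (x_n^2 - 23)/(2*x_n)
Step 1: x_0 = 8, f'=41, f''=16, x_1 = 87/16
Step 2: x_1 = 87/16, f'=1681/256, f''=87/8, x_2 = 13457/2784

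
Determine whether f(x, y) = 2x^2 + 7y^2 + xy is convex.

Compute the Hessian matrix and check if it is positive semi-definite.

f(x,y) = 2x^2 + 7y^2 + xy
Hessian H = [[4, 1], [1, 14]]
trace(H) = 18, det(H) = 55
Eigenvalues: (18 +/- sqrt(104)) / 2 = 14.1, 3.901
Since both eigenvalues > 0, f is convex.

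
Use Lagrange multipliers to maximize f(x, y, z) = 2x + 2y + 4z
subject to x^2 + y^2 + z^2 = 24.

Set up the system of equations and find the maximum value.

Lagrange conditions: 2 = 2*lambda*x, 2 = 2*lambda*y, 4 = 2*lambda*z
So x:2 = y:2 = z:4, i.e. x = 2t, y = 2t, z = 4t
Constraint: t^2*(2^2 + 2^2 + 4^2) = 24
  t^2 * 24 = 24  =>  t = sqrt(1)
Maximum = 2*2t + 2*2t + 4*4t = 24*sqrt(1) = 24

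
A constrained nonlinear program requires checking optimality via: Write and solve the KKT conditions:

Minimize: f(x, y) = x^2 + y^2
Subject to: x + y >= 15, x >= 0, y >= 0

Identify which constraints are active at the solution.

KKT conditions for min x^2 + y^2 s.t. 1x + 1y >= 15, x >= 0, y >= 0:
Stationarity: 2x = mu*1 + mu_x, 2y = mu*1 + mu_y, with mu, mu_x, mu_y >= 0
Complementary slackness: mu*(x + y - 15) = 0, mu_x*x = 0, mu_y*y = 0
(0, 0) is infeasible (1*0 + 1*0 < 15), so if mu = 0 stationarity would force x = mu_x/2 >= 0, y = mu_y/2 >= 0 with mu_x*x = mu_y*y = 0, i.e. x = y = 0: contradiction. Hence mu > 0 and x + y = 15 is active.
Try x > 0, y > 0 (so mu_x = mu_y = 0): x = 1*mu/2, y = 1*mu/2
Substitute: 1*(1*mu/2) + 1*(1*mu/2) = 15
  mu*2/2 = 15 => mu = 15
x* = 15/2 > 0, y* = 15/2 > 0, consistent with mu_x = mu_y = 0.
f is convex and the constraints are linear, so this KKT point is the global minimum.
f* = 225/2
Active constraints: x + y >= 15 (holds with equality, mu = 15 > 0); x >= 0 and y >= 0 are inactive (mu_x = mu_y = 0).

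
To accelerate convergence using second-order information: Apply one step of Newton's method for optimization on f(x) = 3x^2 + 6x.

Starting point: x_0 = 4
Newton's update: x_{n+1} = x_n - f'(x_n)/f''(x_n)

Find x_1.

f(x) = 3x^2 + 6x
f'(x) = 6x + (6), f''(x) = 6
Newton step: x_1 = x_0 - f'(x_0)/f''(x_0)
f'(4) = 30
x_1 = 4 - 30/6 = -1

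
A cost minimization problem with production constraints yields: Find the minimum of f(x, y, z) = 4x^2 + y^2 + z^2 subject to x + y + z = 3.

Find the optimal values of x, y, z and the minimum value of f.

Using Lagrange multipliers on f = 4x^2 + y^2 + z^2 with constraint x + y + z = 3:
Conditions: 2*4*x = lambda, 2*1*y = lambda, 2*1*z = lambda
So x = lambda/8, y = lambda/2, z = lambda/2
Substituting into constraint: lambda * (9/8) = 3
lambda = 8/3
x = 1/3, y = 4/3, z = 4/3
Minimum value = 4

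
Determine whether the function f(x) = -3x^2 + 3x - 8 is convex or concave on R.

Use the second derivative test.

f(x) = -3x^2 + 3x - 8
f'(x) = -6x + 3
f''(x) = -6
Since f''(x) = -6 < 0 for all x, f is concave on R.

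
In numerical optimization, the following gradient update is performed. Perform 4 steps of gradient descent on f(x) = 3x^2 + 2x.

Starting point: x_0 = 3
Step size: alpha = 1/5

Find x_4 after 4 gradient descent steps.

f(x) = 3x^2 + 2x, f'(x) = 6x + (2)
Step 1: f'(3) = 20, x_1 = 3 - 1/5 * 20 = -1
Step 2: f'(-1) = -4, x_2 = -1 - 1/5 * -4 = -1/5
Step 3: f'(-1/5) = 4/5, x_3 = -1/5 - 1/5 * 4/5 = -9/25
Step 4: f'(-9/25) = -4/25, x_4 = -9/25 - 1/5 * -4/25 = -41/125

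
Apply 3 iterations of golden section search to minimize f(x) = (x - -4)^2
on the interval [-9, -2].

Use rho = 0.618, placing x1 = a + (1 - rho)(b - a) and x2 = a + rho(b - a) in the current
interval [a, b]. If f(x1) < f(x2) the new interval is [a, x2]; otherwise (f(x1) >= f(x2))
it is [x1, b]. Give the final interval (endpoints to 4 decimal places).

Golden section search for min of f(x) = (x - -4)^2 on [-9, -2].
Each step: x1 = a + (1 - rho)(b - a), x2 = a + rho(b - a); if f(x1) < f(x2) keep [a, x2], otherwise keep [x1, b].
Step 1: [-9.0000, -2.0000], x1=-6.3260 (f=5.4103), x2=-4.6740 (f=0.4543); f(x1) > f(x2) => keep [-6.3260, -2.0000]
Step 2: [-6.3260, -2.0000], x1=-4.6735 (f=0.4536), x2=-3.6525 (f=0.1207); f(x1) > f(x2) => keep [-4.6735, -2.0000]
Step 3: [-4.6735, -2.0000], x1=-3.6522 (f=0.1210), x2=-3.0213 (f=0.9579); f(x1) < f(x2) => keep [-4.6735, -3.0213]
Final interval: [-4.6735, -3.0213]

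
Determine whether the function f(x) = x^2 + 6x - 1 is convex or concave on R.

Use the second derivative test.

f(x) = x^2 + 6x - 1
f'(x) = 2x + 6
f''(x) = 2
Since f''(x) = 2 > 0 for all x, f is convex on R.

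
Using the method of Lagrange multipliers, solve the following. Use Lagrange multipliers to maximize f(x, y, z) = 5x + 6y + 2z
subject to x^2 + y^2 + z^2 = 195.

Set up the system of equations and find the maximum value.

Lagrange conditions: 5 = 2*lambda*x, 6 = 2*lambda*y, 2 = 2*lambda*z
So x:5 = y:6 = z:2, i.e. x = 5t, y = 6t, z = 2t
Constraint: t^2*(5^2 + 6^2 + 2^2) = 195
  t^2 * 65 = 195  =>  t = sqrt(3)
Maximum = 5*5t + 6*6t + 2*2t = 65*sqrt(3) = sqrt(12675)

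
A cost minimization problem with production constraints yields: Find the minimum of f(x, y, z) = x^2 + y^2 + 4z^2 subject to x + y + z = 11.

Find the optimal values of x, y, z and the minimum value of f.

Using Lagrange multipliers on f = x^2 + y^2 + 4z^2 with constraint x + y + z = 11:
Conditions: 2*1*x = lambda, 2*1*y = lambda, 2*4*z = lambda
So x = lambda/2, y = lambda/2, z = lambda/8
Substituting into constraint: lambda * (9/8) = 11
lambda = 88/9
x = 44/9, y = 44/9, z = 11/9
Minimum value = 484/9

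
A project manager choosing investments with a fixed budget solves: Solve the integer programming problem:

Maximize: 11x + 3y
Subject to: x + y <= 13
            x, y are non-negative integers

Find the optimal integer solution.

Objective: 11x + 3y, constraint: x + y <= 13
Coefficient of x is 11 >= coefficient of y is 3, so allocate the entire budget to x.
Optimal: x = 13, y = 0, value = 143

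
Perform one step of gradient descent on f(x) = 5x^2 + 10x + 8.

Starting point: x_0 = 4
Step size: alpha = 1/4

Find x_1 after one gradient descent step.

f(x) = 5x^2 + 10x + 8
f'(x) = 10x + 10
f'(4) = 10*4 + (10) = 50
x_1 = x_0 - alpha * f'(x_0) = 4 - 1/4 * 50 = -17/2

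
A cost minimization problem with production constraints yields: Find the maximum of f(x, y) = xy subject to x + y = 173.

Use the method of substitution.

Substitute y = 173 - x into f(x,y) = xy:
g(x) = x(173 - x) = 173x - x^2
g'(x) = 173 - 2x = 0  =>  x = 173/2
y = 173 - 173/2 = 173/2
Maximum value = (173/2) * (173/2) = 29929/4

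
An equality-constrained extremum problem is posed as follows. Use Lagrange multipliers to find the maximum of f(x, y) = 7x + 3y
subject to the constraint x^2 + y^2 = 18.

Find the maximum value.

Set up Lagrange conditions: grad f = lambda * grad g
  7 = 2*lambda*x
  3 = 2*lambda*y
From these: x/y = 7/3, so x = 7t, y = 3t for some t.
Substitute into constraint: (7t)^2 + (3t)^2 = 18
  t^2 * 58 = 18
  t = sqrt(18/58)
Maximum = 7*x + 3*y = (7^2 + 3^2)*t = 58 * sqrt(18/58) = sqrt(1044)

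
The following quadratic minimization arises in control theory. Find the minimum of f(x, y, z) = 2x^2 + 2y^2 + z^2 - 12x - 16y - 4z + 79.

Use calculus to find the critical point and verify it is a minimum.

f(x,y,z) = 2x^2 + 2y^2 + z^2 - 12x - 16y - 4z + 79
df/dx = 4x + (-12) = 0 => x = 3
df/dy = 4y + (-16) = 0 => y = 4
df/dz = 2z + (-4) = 0 => z = 2
f(3,4,2) = 2*(3)^2 + 2*(4)^2 + 1*(2)^2 + -12*(3) + -16*(4) + -4*(2) + 79 = 25
Hessian is diagonal with entries 4, 4, 2 > 0, confirmed minimum.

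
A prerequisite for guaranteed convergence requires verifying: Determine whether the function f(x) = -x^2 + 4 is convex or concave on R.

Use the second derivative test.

f(x) = -x^2 + 4
f'(x) = -2x + 0
f''(x) = -2
Since f''(x) = -2 < 0 for all x, f is concave on R.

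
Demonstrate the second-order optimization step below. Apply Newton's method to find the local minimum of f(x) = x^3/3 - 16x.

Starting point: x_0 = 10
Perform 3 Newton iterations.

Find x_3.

f(x) = x^3/3 - 16x
f'(x) = x^2 - 16, f''(x) = 2x
Newton update: x_{n+1} = x_n - (x_n^2 - 16)/(2*x_n)
Step 1: x_0 = 10, f'=84, f''=20, x_1 = 29/5
Step 2: x_1 = 29/5, f'=441/25, f''=58/5, x_2 = 1241/290
Step 3: x_2 = 1241/290, f'=194481/84100, f''=1241/145, x_3 = 2885681/719780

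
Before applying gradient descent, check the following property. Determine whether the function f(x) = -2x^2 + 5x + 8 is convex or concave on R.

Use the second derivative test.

f(x) = -2x^2 + 5x + 8
f'(x) = -4x + 5
f''(x) = -4
Since f''(x) = -4 < 0 for all x, f is concave on R.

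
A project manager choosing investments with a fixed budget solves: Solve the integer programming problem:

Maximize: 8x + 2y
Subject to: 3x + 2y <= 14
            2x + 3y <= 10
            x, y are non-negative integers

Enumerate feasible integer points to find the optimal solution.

Constraint 1: 3x + 2y <= 14
Constraint 2: 2x + 3y <= 10
Feasible x range (need y >= 0): 0 <= x <= min(14/3, 10/2) => x in {0, ..., 4}.
Enumerate feasible integer points row by row (the coefficient of y is 2 > 0, so for each x the largest feasible y gives the best value):
  x = 0: y <= min((14 - 3*0)/2, (10 - 2*0)/3) => y in {0, ..., 3}; best 8*0 + 2*3 = 6
  x = 1: y <= min((14 - 3*1)/2, (10 - 2*1)/3) => y in {0, ..., 2}; best 8*1 + 2*2 = 12
  x = 2: y <= min((14 - 3*2)/2, (10 - 2*2)/3) => y in {0, ..., 2}; best 8*2 + 2*2 = 20
  x = 3: y <= min((14 - 3*3)/2, (10 - 2*3)/3) => y in {0, ..., 1}; best 8*3 + 2*1 = 26
  x = 4: y <= min((14 - 3*4)/2, (10 - 2*4)/3) => y in {0}; best 8*4 + 2*0 = 32
The maximum 8x + 2y = 32 is achieved at x = 4, y = 0.
Check: 3*4 + 2*0 = 12 <= 14 and 2*4 + 3*0 = 8 <= 10.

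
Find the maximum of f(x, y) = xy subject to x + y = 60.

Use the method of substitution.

Substitute y = 60 - x into f(x,y) = xy:
g(x) = x(60 - x) = 60x - x^2
g'(x) = 60 - 2x = 0  =>  x = 30
y = 60 - 30 = 30
Maximum value = 30 * 30 = 900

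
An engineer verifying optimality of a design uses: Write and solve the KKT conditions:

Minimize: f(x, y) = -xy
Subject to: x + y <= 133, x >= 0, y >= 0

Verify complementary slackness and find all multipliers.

Problem: min -xy s.t. x + y <= 133 (multiplier lambda), x >= 0 (mu_x), y >= 0 (mu_y)
KKT stationarity: -y + lambda - mu_x = 0, -x + lambda - mu_y = 0, with lambda, mu_x, mu_y >= 0
Complementary slackness: lambda*(x + y - 133) = 0, mu_x*x = 0, mu_y*y = 0
If lambda = 0: y = -mu_x <= 0 and x = -mu_y <= 0 force x = y = 0 with f = 0; but x = y = 133/2 is feasible with f = -17689/4 < 0, so this is not the minimum. Hence lambda > 0 and x + y = 133.
Try x > 0, y > 0 (so mu_x = mu_y = 0): y = lambda, x = lambda => x = y = lambda
x + y = 133 => 2*lambda = 133 => lambda = 133/2
x* = y* = 133/2 > 0, consistent with mu_x = mu_y = 0.
(Any feasible point with x = 0 or y = 0 has f = 0 > -17689/4, so the minimum is not on those boundaries.)
min(-xy) = -17689/4 (i.e. max xy = 17689/4)
Multipliers: lambda = 133/2, mu_x = 0, mu_y = 0
Complementary slackness: lambda*(x + y - 133) = 133/2*(133/2 + 133/2 - 133) = 0, mu_x*x = 0*133/2 = 0, mu_y*y = 0*133/2 = 0. Satisfied.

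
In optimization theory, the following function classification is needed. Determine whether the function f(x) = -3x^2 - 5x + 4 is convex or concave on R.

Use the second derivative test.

f(x) = -3x^2 - 5x + 4
f'(x) = -6x - 5
f''(x) = -6
Since f''(x) = -6 < 0 for all x, f is concave on R.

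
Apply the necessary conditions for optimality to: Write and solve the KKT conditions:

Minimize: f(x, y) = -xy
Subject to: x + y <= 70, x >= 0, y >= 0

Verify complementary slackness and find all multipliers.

Problem: min -xy s.t. x + y <= 70 (multiplier lambda), x >= 0 (mu_x), y >= 0 (mu_y)
KKT stationarity: -y + lambda - mu_x = 0, -x + lambda - mu_y = 0, with lambda, mu_x, mu_y >= 0
Complementary slackness: lambda*(x + y - 70) = 0, mu_x*x = 0, mu_y*y = 0
If lambda = 0: y = -mu_x <= 0 and x = -mu_y <= 0 force x = y = 0 with f = 0; but x = y = 35 is feasible with f = -1225 < 0, so this is not the minimum. Hence lambda > 0 and x + y = 70.
Try x > 0, y > 0 (so mu_x = mu_y = 0): y = lambda, x = lambda => x = y = lambda
x + y = 70 => 2*lambda = 70 => lambda = 35
x* = y* = 35 > 0, consistent with mu_x = mu_y = 0.
(Any feasible point with x = 0 or y = 0 has f = 0 > -1225, so the minimum is not on those boundaries.)
min(-xy) = -1225 (i.e. max xy = 1225)
Multipliers: lambda = 35, mu_x = 0, mu_y = 0
Complementary slackness: lambda*(x + y - 70) = 35*(35 + 35 - 70) = 0, mu_x*x = 0*35 = 0, mu_y*y = 0*35 = 0. Satisfied.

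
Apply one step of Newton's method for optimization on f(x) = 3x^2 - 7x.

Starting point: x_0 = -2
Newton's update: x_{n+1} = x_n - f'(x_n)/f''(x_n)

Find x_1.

f(x) = 3x^2 - 7x
f'(x) = 6x + (-7), f''(x) = 6
Newton step: x_1 = x_0 - f'(x_0)/f''(x_0)
f'(-2) = -19
x_1 = -2 - -19/6 = 7/6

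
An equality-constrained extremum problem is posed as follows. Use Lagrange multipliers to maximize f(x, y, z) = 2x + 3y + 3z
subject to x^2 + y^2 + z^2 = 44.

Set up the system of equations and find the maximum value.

Lagrange conditions: 2 = 2*lambda*x, 3 = 2*lambda*y, 3 = 2*lambda*z
So x:2 = y:3 = z:3, i.e. x = 2t, y = 3t, z = 3t
Constraint: t^2*(2^2 + 3^2 + 3^2) = 44
  t^2 * 22 = 44  =>  t = sqrt(2)
Maximum = 2*2t + 3*3t + 3*3t = 22*sqrt(2) = sqrt(968)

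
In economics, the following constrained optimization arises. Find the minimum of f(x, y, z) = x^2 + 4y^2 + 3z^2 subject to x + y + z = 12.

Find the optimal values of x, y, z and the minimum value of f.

Using Lagrange multipliers on f = x^2 + 4y^2 + 3z^2 with constraint x + y + z = 12:
Conditions: 2*1*x = lambda, 2*4*y = lambda, 2*3*z = lambda
So x = lambda/2, y = lambda/8, z = lambda/6
Substituting into constraint: lambda * (19/24) = 12
lambda = 288/19
x = 144/19, y = 36/19, z = 48/19
Minimum value = 1728/19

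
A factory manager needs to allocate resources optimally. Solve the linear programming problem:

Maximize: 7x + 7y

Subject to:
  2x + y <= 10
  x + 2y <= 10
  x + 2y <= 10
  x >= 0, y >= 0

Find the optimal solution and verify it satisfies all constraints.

Feasible vertices: (0, 0), (0, 5), (10/3, 10/3), (5, 0)
Objective 7x + 7y at each vertex:
  (0, 0): 0
  (0, 5): 35
  (10/3, 10/3): 140/3
  (5, 0): 35
Maximum is 140/3 at (10/3, 10/3).
Verify constraints at (x, y) = (10/3, 10/3):
  2*(10/3) + 1*(10/3) = 10 <= 10 (active)
  1*(10/3) + 2*(10/3) = 10 <= 10 (active)
  1*(10/3) + 2*(10/3) = 10 <= 10 (active)
  x = 10/3 >= 0, y = 10/3 >= 0. All constraints satisfied.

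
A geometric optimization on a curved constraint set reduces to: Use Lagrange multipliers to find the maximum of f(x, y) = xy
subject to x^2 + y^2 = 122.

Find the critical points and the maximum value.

Lagrange conditions: y = 2*lambda*x and x = 2*lambda*y
If x = 0 then y = 0, violating the constraint, so x, y != 0.
Dividing: y/x = x/y => x^2 = y^2 => y = x or y = -x
Constraint: 2x^2 = 122 => x^2 = 61 => x = +/-sqrt(61)
Critical points: (sqrt(61), sqrt(61)), (-sqrt(61), -sqrt(61)), (sqrt(61), -sqrt(61)), (-sqrt(61), sqrt(61))
  y = x:  xy = x^2 = 61  at (sqrt(61), sqrt(61)) and (-sqrt(61), -sqrt(61))
  y = -x: xy = -x^2 = -61 at (sqrt(61), -sqrt(61)) and (-sqrt(61), sqrt(61))
Maximum xy = 61 at (sqrt(61), sqrt(61)) and (-sqrt(61), -sqrt(61))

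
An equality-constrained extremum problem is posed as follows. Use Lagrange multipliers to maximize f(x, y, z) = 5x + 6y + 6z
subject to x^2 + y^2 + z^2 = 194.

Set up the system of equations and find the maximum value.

Lagrange conditions: 5 = 2*lambda*x, 6 = 2*lambda*y, 6 = 2*lambda*z
So x:5 = y:6 = z:6, i.e. x = 5t, y = 6t, z = 6t
Constraint: t^2*(5^2 + 6^2 + 6^2) = 194
  t^2 * 97 = 194  =>  t = sqrt(2)
Maximum = 5*5t + 6*6t + 6*6t = 97*sqrt(2) = sqrt(18818)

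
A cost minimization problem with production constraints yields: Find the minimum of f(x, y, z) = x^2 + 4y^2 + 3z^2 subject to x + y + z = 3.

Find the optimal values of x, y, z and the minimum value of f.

Using Lagrange multipliers on f = x^2 + 4y^2 + 3z^2 with constraint x + y + z = 3:
Conditions: 2*1*x = lambda, 2*4*y = lambda, 2*3*z = lambda
So x = lambda/2, y = lambda/8, z = lambda/6
Substituting into constraint: lambda * (19/24) = 3
lambda = 72/19
x = 36/19, y = 9/19, z = 12/19
Minimum value = 108/19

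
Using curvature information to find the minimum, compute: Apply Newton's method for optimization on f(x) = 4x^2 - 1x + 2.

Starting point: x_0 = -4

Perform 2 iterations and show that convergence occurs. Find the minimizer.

f(x) = 4x^2 - 1x + 2, f'(x) = 8x + (-1), f''(x) = 8
Step 1: f'(-4) = -33, x_1 = -4 - -33/8 = 1/8
Step 2: f'(1/8) = 0, x_2 = 1/8 (converged)
Newton's method converges in 1 step for quadratics.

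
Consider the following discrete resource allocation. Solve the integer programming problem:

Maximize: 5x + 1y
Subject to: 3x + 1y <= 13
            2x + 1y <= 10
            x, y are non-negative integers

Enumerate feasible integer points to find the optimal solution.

Constraint 1: 3x + 1y <= 13
Constraint 2: 2x + 1y <= 10
Feasible x range (need y >= 0): 0 <= x <= min(13/3, 10/2) => x in {0, ..., 4}.
Enumerate feasible integer points row by row (the coefficient of y is 1 > 0, so for each x the largest feasible y gives the best value):
  x = 0: y <= min((13 - 3*0)/1, (10 - 2*0)/1) => y in {0, ..., 10}; best 5*0 + 1*10 = 10
  x = 1: y <= min((13 - 3*1)/1, (10 - 2*1)/1) => y in {0, ..., 8}; best 5*1 + 1*8 = 13
  x = 2: y <= min((13 - 3*2)/1, (10 - 2*2)/1) => y in {0, ..., 6}; best 5*2 + 1*6 = 16
  x = 3: y <= min((13 - 3*3)/1, (10 - 2*3)/1) => y in {0, ..., 4}; best 5*3 + 1*4 = 19
  x = 4: y <= min((13 - 3*4)/1, (10 - 2*4)/1) => y in {0, ..., 1}; best 5*4 + 1*1 = 21
The maximum 5x + 1y = 21 is achieved at x = 4, y = 1.
Check: 3*4 + 1*1 = 13 <= 13 and 2*4 + 1*1 = 9 <= 10.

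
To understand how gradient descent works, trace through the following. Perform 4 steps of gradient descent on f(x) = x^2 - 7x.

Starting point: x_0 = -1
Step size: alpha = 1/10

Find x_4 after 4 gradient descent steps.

f(x) = x^2 - 7x, f'(x) = 2x + (-7)
Step 1: f'(-1) = -9, x_1 = -1 - 1/10 * -9 = -1/10
Step 2: f'(-1/10) = -36/5, x_2 = -1/10 - 1/10 * -36/5 = 31/50
Step 3: f'(31/50) = -144/25, x_3 = 31/50 - 1/10 * -144/25 = 299/250
Step 4: f'(299/250) = -576/125, x_4 = 299/250 - 1/10 * -576/125 = 2071/1250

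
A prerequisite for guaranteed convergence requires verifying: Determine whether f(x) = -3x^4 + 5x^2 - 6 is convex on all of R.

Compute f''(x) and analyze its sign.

f(x) = -3x^4 + 5x^2 - 6
f'(x) = -12x^3 + 10x
f''(x) = -36x^2 + 10
f''(x) = -36x^2 + 10 -> -inf as |x| -> inf
Therefore, f is not globally convex on R.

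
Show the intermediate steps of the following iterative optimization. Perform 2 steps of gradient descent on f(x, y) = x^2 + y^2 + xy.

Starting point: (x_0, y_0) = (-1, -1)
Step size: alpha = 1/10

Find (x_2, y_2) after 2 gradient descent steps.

f(x,y) = x^2 + y^2 + xy
grad_x = 2x + 1y, grad_y = 2y + 1x
Step 1: grad = (-3, -3), (-7/10, -7/10)
Step 2: grad = (-21/10, -21/10), (-49/100, -49/100)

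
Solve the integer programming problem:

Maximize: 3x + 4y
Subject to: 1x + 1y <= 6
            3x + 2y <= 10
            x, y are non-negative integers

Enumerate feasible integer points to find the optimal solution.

Constraint 1: 1x + 1y <= 6
Constraint 2: 3x + 2y <= 10
Feasible x range (need y >= 0): 0 <= x <= min(6/1, 10/3) => x in {0, ..., 3}.
Enumerate feasible integer points row by row (the coefficient of y is 4 > 0, so for each x the largest feasible y gives the best value):
  x = 0: y <= min((6 - 1*0)/1, (10 - 3*0)/2) => y in {0, ..., 5}; best 3*0 + 4*5 = 20
  x = 1: y <= min((6 - 1*1)/1, (10 - 3*1)/2) => y in {0, ..., 3}; best 3*1 + 4*3 = 15
  x = 2: y <= min((6 - 1*2)/1, (10 - 3*2)/2) => y in {0, ..., 2}; best 3*2 + 4*2 = 14
  x = 3: y <= min((6 - 1*3)/1, (10 - 3*3)/2) => y in {0}; best 3*3 + 4*0 = 9
The maximum 3x + 4y = 20 is achieved at x = 0, y = 5.
Check: 1*0 + 1*5 = 5 <= 6 and 3*0 + 2*5 = 10 <= 10.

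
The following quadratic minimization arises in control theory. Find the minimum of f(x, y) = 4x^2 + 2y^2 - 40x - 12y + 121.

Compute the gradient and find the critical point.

f(x,y) = 4x^2 + 2y^2 - 40x - 12y + 121
df/dx = 8x + (-40) = 0  =>  x = 5
df/dy = 4y + (-12) = 0  =>  y = 3
f(5, 3) = 4*(5)^2 + 2*(3)^2 + -40*(5) + -12*(3) + 121 = 3
Hessian is diagonal with entries 8, 4 > 0, so this is a minimum.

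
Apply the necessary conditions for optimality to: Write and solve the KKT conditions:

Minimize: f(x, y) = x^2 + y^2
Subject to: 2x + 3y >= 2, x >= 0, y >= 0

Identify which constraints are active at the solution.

KKT conditions for min x^2 + y^2 s.t. 2x + 3y >= 2, x >= 0, y >= 0:
Stationarity: 2x = mu*2 + mu_x, 2y = mu*3 + mu_y, with mu, mu_x, mu_y >= 0
Complementary slackness: mu*(2x + 3y - 2) = 0, mu_x*x = 0, mu_y*y = 0
(0, 0) is infeasible (2*0 + 3*0 < 2), so if mu = 0 stationarity would force x = mu_x/2 >= 0, y = mu_y/2 >= 0 with mu_x*x = mu_y*y = 0, i.e. x = y = 0: contradiction. Hence mu > 0 and 2x + 3y = 2 is active.
Try x > 0, y > 0 (so mu_x = mu_y = 0): x = 2*mu/2, y = 3*mu/2
Substitute: 2*(2*mu/2) + 3*(3*mu/2) = 2
  mu*13/2 = 2 => mu = 4/13
x* = 4/13 > 0, y* = 6/13 > 0, consistent with mu_x = mu_y = 0.
f is convex and the constraints are linear, so this KKT point is the global minimum.
f* = 4/13
Active constraints: 2x + 3y >= 2 (holds with equality, mu = 4/13 > 0); x >= 0 and y >= 0 are inactive (mu_x = mu_y = 0).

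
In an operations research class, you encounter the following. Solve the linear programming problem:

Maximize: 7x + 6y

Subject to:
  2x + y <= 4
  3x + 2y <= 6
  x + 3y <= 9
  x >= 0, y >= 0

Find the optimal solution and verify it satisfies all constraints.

Feasible vertices: (0, 0), (0, 3), (2, 0)
Objective 7x + 6y at each vertex:
  (0, 0): 0
  (0, 3): 18
  (2, 0): 14
Maximum is 18 at (0, 3).
Verify constraints at (x, y) = (0, 3):
  2*0 + 1*3 = 3 <= 4
  3*0 + 2*3 = 6 <= 6 (active)
  1*0 + 3*3 = 9 <= 9 (active)
  x = 0 >= 0, y = 3 >= 0. All constraints satisfied.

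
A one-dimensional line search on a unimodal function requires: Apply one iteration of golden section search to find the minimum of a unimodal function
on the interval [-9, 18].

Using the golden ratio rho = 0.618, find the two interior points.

Golden section search on [-9, 18].
Golden ratio rho = 0.618 (approx).
Interior points:
  x_1 = -9 + (1-0.618)*27 = 1.3140
  x_2 = -9 + 0.618*27 = 7.6860
Compare f(x_1) and f(x_2) to determine which subinterval to keep.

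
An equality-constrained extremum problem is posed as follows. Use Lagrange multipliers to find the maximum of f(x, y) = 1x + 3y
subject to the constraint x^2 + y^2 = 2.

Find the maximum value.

Set up Lagrange conditions: grad f = lambda * grad g
  1 = 2*lambda*x
  3 = 2*lambda*y
From these: x/y = 1/3, so x = 1t, y = 3t for some t.
Substitute into constraint: (1t)^2 + (3t)^2 = 2
  t^2 * 10 = 2
  t = sqrt(2/10)
Maximum = 1*x + 3*y = (1^2 + 3^2)*t = 10 * sqrt(2/10) = sqrt(20)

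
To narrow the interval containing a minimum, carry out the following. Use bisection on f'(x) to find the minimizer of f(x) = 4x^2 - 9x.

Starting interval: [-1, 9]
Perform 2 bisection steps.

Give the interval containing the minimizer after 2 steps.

Finding critical point of f(x) = 4x^2 - 9x using bisection on f'(x) = 8x + -9.
f'(x) = 0 when x = 9/8.
Starting interval: [-1, 9]
Step 1: mid = 4, f'(mid) = 23, new interval = [-1, 4]
Step 2: mid = 3/2, f'(mid) = 3, new interval = [-1, 3/2]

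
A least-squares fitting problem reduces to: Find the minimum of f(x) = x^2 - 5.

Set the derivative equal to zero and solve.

f(x) = x^2 - 5
f'(x) = 2x + (0) = 0
x = 0/2 = 0
f(0) = -5
Since f''(x) = 2 > 0, this is a minimum.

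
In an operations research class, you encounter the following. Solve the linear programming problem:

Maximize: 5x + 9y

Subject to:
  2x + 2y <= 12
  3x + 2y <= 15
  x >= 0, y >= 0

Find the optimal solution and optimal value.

Feasible vertices: (0, 0), (0, 6), (3, 3), (5, 0)
Objective 5x + 9y at each:
  (0, 0): 0
  (0, 6): 54
  (3, 3): 42
  (5, 0): 25
Maximum is 54 at (0, 6).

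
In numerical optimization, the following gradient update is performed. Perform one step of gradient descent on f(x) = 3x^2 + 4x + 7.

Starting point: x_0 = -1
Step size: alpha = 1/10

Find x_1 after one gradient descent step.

f(x) = 3x^2 + 4x + 7
f'(x) = 6x + 4
f'(-1) = 6*-1 + (4) = -2
x_1 = x_0 - alpha * f'(x_0) = -1 - 1/10 * -2 = -4/5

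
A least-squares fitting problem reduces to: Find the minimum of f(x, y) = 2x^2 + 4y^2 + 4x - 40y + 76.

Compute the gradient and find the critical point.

f(x,y) = 2x^2 + 4y^2 + 4x - 40y + 76
df/dx = 4x + (4) = 0  =>  x = -1
df/dy = 8y + (-40) = 0  =>  y = 5
f(-1, 5) = 2*(-1)^2 + 4*(5)^2 + 4*(-1) + -40*(5) + 76 = -26
Hessian is diagonal with entries 4, 8 > 0, so this is a minimum.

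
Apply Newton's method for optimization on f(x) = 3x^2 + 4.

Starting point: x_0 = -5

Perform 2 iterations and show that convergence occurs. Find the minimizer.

f(x) = 3x^2 + 4, f'(x) = 6x + (0), f''(x) = 6
Step 1: f'(-5) = -30, x_1 = -5 - -30/6 = 0
Step 2: f'(0) = 0, x_2 = 0 (converged)
Newton's method converges in 1 step for quadratics.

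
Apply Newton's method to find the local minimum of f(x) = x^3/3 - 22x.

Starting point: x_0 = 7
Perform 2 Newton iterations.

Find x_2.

f(x) = x^3/3 - 22x
f'(x) = x^2 - 22, f''(x) = 2x
Newton update: x_{n+1} = x_n - (x_n^2 - 22)/(2*x_n)
Step 1: x_0 = 7, f'=27, f''=14, x_1 = 71/14
Step 2: x_1 = 71/14, f'=729/196, f''=71/7, x_2 = 9353/1988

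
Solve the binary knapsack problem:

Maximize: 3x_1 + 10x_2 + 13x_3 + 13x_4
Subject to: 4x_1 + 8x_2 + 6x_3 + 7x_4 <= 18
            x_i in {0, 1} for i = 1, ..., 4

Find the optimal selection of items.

Items: item 1 (v=3, w=4), item 2 (v=10, w=8), item 3 (v=13, w=6), item 4 (v=13, w=7)
Capacity: 18
Checking all 16 subsets (w = total weight, v = total value):
  {}: w = 0, v = 0
  {1}: w = 4, v = 3
  {2}: w = 8, v = 10
  {3}: w = 6, v = 13
  {4}: w = 7, v = 13
  {1, 2}: w = 12, v = 13
  {1, 3}: w = 10, v = 16
  {1, 4}: w = 11, v = 16
  {2, 3}: w = 14, v = 23
  {2, 4}: w = 15, v = 23
  {3, 4}: w = 13, v = 26
  {1, 2, 3}: w = 18, v = 26
  {1, 2, 4}: w = 19 > 18, infeasible
  {1, 3, 4}: w = 17, v = 29
  {2, 3, 4}: w = 21 > 18, infeasible
  {1, 2, 3, 4}: w = 25 > 18, infeasible
Best feasible subset: items [1, 3, 4]
Total weight: 17 <= 18, total value: 29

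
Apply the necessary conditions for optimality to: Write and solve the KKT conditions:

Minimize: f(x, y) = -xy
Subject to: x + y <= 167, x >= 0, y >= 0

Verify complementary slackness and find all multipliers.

Problem: min -xy s.t. x + y <= 167 (multiplier lambda), x >= 0 (mu_x), y >= 0 (mu_y)
KKT stationarity: -y + lambda - mu_x = 0, -x + lambda - mu_y = 0, with lambda, mu_x, mu_y >= 0
Complementary slackness: lambda*(x + y - 167) = 0, mu_x*x = 0, mu_y*y = 0
If lambda = 0: y = -mu_x <= 0 and x = -mu_y <= 0 force x = y = 0 with f = 0; but x = y = 167/2 is feasible with f = -27889/4 < 0, so this is not the minimum. Hence lambda > 0 and x + y = 167.
Try x > 0, y > 0 (so mu_x = mu_y = 0): y = lambda, x = lambda => x = y = lambda
x + y = 167 => 2*lambda = 167 => lambda = 167/2
x* = y* = 167/2 > 0, consistent with mu_x = mu_y = 0.
(Any feasible point with x = 0 or y = 0 has f = 0 > -27889/4, so the minimum is not on those boundaries.)
min(-xy) = -27889/4 (i.e. max xy = 27889/4)
Multipliers: lambda = 167/2, mu_x = 0, mu_y = 0
Complementary slackness: lambda*(x + y - 167) = 167/2*(167/2 + 167/2 - 167) = 0, mu_x*x = 0*167/2 = 0, mu_y*y = 0*167/2 = 0. Satisfied.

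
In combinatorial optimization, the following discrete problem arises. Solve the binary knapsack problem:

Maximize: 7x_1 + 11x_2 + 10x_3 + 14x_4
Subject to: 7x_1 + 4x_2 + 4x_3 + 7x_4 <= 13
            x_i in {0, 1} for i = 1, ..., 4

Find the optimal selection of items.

Items: item 1 (v=7, w=7), item 2 (v=11, w=4), item 3 (v=10, w=4), item 4 (v=14, w=7)
Capacity: 13
Checking all 16 subsets (w = total weight, v = total value):
  {}: w = 0, v = 0
  {1}: w = 7, v = 7
  {2}: w = 4, v = 11
  {3}: w = 4, v = 10
  {4}: w = 7, v = 14
  {1, 2}: w = 11, v = 18
  {1, 3}: w = 11, v = 17
  {1, 4}: w = 14 > 13, infeasible
  {2, 3}: w = 8, v = 21
  {2, 4}: w = 11, v = 25
  {3, 4}: w = 11, v = 24
  {1, 2, 3}: w = 15 > 13, infeasible
  {1, 2, 4}: w = 18 > 13, infeasible
  {1, 3, 4}: w = 18 > 13, infeasible
  {2, 3, 4}: w = 15 > 13, infeasible
  {1, 2, 3, 4}: w = 22 > 13, infeasible
Best feasible subset: items [2, 4]
Total weight: 11 <= 13, total value: 25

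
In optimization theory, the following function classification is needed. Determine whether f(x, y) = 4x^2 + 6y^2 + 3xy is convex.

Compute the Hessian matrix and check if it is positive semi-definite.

f(x,y) = 4x^2 + 6y^2 + 3xy
Hessian H = [[8, 3], [3, 12]]
trace(H) = 20, det(H) = 87
Eigenvalues: (20 +/- sqrt(52)) / 2 = 13.61, 6.394
Since both eigenvalues > 0, f is convex.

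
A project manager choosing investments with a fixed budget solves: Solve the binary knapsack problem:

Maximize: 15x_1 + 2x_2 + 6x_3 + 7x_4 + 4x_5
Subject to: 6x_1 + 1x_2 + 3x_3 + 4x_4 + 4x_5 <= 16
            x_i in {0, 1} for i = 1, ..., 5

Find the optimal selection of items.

Items: item 1 (v=15, w=6), item 2 (v=2, w=1), item 3 (v=6, w=3), item 4 (v=7, w=4), item 5 (v=4, w=4)
Capacity: 16
Checking all 32 subsets (w = total weight, v = total value):
  {}: w = 0, v = 0
  {1}: w = 6, v = 15
  {2}: w = 1, v = 2
  {3}: w = 3, v = 6
  {4}: w = 4, v = 7
  {5}: w = 4, v = 4
  {1, 2}: w = 7, v = 17
  {1, 3}: w = 9, v = 21
  {1, 4}: w = 10, v = 22
  {1, 5}: w = 10, v = 19
  {2, 3}: w = 4, v = 8
  {2, 4}: w = 5, v = 9
  {2, 5}: w = 5, v = 6
  {3, 4}: w = 7, v = 13
  {3, 5}: w = 7, v = 10
  {4, 5}: w = 8, v = 11
  {1, 2, 3}: w = 10, v = 23
  {1, 2, 4}: w = 11, v = 24
  {1, 2, 5}: w = 11, v = 21
  {1, 3, 4}: w = 13, v = 28
  {1, 3, 5}: w = 13, v = 25
  {1, 4, 5}: w = 14, v = 26
  {2, 3, 4}: w = 8, v = 15
  {2, 3, 5}: w = 8, v = 12
  {2, 4, 5}: w = 9, v = 13
  {3, 4, 5}: w = 11, v = 17
  {1, 2, 3, 4}: w = 14, v = 30
  {1, 2, 3, 5}: w = 14, v = 27
  {1, 2, 4, 5}: w = 15, v = 28
  {1, 3, 4, 5}: w = 17 > 16, infeasible
  {2, 3, 4, 5}: w = 12, v = 19
  {1, 2, 3, 4, 5}: w = 18 > 16, infeasible
Best feasible subset: items [1, 2, 3, 4]
Total weight: 14 <= 16, total value: 30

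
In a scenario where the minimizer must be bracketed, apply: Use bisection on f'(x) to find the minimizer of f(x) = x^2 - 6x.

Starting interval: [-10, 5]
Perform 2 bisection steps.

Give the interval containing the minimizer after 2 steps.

Finding critical point of f(x) = x^2 - 6x using bisection on f'(x) = 2x + -6.
f'(x) = 0 when x = 3.
Starting interval: [-10, 5]
Step 1: mid = -5/2, f'(mid) = -11, new interval = [-5/2, 5]
Step 2: mid = 5/4, f'(mid) = -7/2, new interval = [5/4, 5]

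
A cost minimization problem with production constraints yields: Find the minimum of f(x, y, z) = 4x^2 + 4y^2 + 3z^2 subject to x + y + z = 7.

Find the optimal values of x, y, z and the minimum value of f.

Using Lagrange multipliers on f = 4x^2 + 4y^2 + 3z^2 with constraint x + y + z = 7:
Conditions: 2*4*x = lambda, 2*4*y = lambda, 2*3*z = lambda
So x = lambda/8, y = lambda/8, z = lambda/6
Substituting into constraint: lambda * (5/12) = 7
lambda = 84/5
x = 21/10, y = 21/10, z = 14/5
Minimum value = 294/5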